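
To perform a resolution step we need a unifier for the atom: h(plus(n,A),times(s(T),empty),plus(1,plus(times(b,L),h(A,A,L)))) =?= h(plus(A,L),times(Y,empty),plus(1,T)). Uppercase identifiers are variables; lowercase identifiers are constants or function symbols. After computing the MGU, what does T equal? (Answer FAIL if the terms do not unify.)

plus(times(b,n),h(n,n,n))

Decompose h/3: plus(n,A) =?= plus(A,L),  times(s(T),empty) =?= times(Y,empty),  plus(1,plus(times(b,L),h(A,A,L))) =?= plus(1,T).
Decompose plus/2: n =?= A,  A =?= L.
Bind A := n; substituting into the 2 remaining equations that mention A gives: n =?= L,  plus(1,plus(times(b,L),h(n,n,L))) =?= plus(1,T).
Bind L := n; substituting into the one remaining equation that mentions L gives: plus(1,plus(times(b,n),h(n,n,n))) =?= plus(1,T).
Decompose times/2: s(T) =?= Y,  empty =?= empty.
Bind Y := s(T); no other remaining equation mentions Y.
Delete trivial equation empty =?= empty.
Decompose plus/2: 1 =?= 1,  plus(times(b,n),h(n,n,n)) =?= T.
Delete trivial equation 1 =?= 1.
Bind T := plus(times(b,n),h(n,n,n)). Substituting into the earlier binding gives Y := s(plus(times(b,n),h(n,n,n))).
MGU = { A := n, L := n, Y := s(plus(times(b,n),h(n,n,n))), T := plus(times(b,n),h(n,n,n)) }, so T := plus(times(b,n),h(n,n,n)).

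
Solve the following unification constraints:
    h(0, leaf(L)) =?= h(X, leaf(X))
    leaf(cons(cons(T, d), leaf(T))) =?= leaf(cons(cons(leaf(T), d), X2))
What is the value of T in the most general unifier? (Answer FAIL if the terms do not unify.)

Decompose h/2: 0 =?= X,  leaf(L) =?= leaf(X).
Bind X := 0; substituting into the one remaining equation that mentions X gives: leaf(L) =?= leaf(0).
Decompose leaf/1: L =?= 0.
Bind L := 0; no other remaining equation mentions L.
Decompose leaf/1: cons(cons(T, d), leaf(T)) =?= cons(cons(leaf(T), d), X2).
Decompose cons/2: cons(T, d) =?= cons(leaf(T), d),  leaf(T) =?= X2.
Decompose cons/2: T =?= leaf(T),  d =?= d.
Occurs check fails: T occurs in leaf(T); the equation T =?= leaf(T) has no finite solution.

FAIL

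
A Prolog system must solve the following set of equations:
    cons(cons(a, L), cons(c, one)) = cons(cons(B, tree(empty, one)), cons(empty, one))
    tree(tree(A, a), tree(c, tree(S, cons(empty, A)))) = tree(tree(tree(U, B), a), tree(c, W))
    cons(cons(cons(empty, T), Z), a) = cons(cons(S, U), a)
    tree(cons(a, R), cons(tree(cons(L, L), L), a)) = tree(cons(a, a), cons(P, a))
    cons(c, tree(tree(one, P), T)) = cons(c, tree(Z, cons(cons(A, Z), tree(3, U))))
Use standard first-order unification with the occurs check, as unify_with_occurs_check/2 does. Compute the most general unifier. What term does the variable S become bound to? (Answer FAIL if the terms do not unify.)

FAIL

Decompose cons/2: cons(a, L) = cons(B, tree(empty, one)),  cons(c, one) = cons(empty, one).
Decompose cons/2: a = B,  L = tree(empty, one).
Bind B := a; substituting into the one remaining equation that mentions B gives: tree(tree(A, a), tree(c, tree(S, cons(empty, A)))) = tree(tree(tree(U, a), a), tree(c, W)).
Bind L := tree(empty, one); substituting into the one remaining equation that mentions L gives: tree(cons(a, R), cons(tree(cons(tree(empty, one), tree(empty, one)), tree(empty, one)), a)) = tree(cons(a, a), cons(P, a)).
Decompose cons/2: c = empty,  one = one.
Clash: constants c and empty differ; no unifier exists.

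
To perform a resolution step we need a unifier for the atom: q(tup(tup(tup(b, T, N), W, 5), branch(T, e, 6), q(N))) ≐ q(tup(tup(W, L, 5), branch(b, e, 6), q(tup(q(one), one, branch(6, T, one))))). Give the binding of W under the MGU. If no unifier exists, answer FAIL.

Decompose q/1: tup(tup(tup(b, T, N), W, 5), branch(T, e, 6), q(N)) ≐ tup(tup(W, L, 5), branch(b, e, 6), q(tup(q(one), one, branch(6, T, one)))).
Decompose tup/3: tup(tup(b, T, N), W, 5) ≐ tup(W, L, 5),  branch(T, e, 6) ≐ branch(b, e, 6),  q(N) ≐ q(tup(q(one), one, branch(6, T, one))).
Decompose tup/3: tup(b, T, N) ≐ W,  W ≐ L,  5 ≐ 5.
Bind W := tup(b, T, N); substituting into the one remaining equation that mentions W gives: tup(b, T, N) ≐ L.
Bind L := tup(b, T, N); no other remaining equation mentions L.
Delete trivial equation 5 ≐ 5.
Decompose branch/3: T ≐ b,  e ≐ e,  6 ≐ 6.
Bind T := b; substituting into the one remaining equation that mentions T gives: q(N) ≐ q(tup(q(one), one, branch(6, b, one))). Substituting into the earlier bindings gives W := tup(b, b, N), L := tup(b, b, N).
Delete trivial equation e ≐ e.
Delete trivial equation 6 ≐ 6.
Decompose q/1: N ≐ tup(q(one), one, branch(6, b, one)).
Bind N := tup(q(one), one, branch(6, b, one)). Substituting into the earlier bindings gives W := tup(b, b, tup(q(one), one, branch(6, b, one))), L := tup(b, b, tup(q(one), one, branch(6, b, one))).
MGU = { W ↦ tup(b, b, tup(q(one), one, branch(6, b, one))), L ↦ tup(b, b, tup(q(one), one, branch(6, b, one))), T ↦ b, N ↦ tup(q(one), one, branch(6, b, one)) }, so W ↦ tup(b, b, tup(q(one), one, branch(6, b, one))).

tup(b, b, tup(q(one), one, branch(6, b, one)))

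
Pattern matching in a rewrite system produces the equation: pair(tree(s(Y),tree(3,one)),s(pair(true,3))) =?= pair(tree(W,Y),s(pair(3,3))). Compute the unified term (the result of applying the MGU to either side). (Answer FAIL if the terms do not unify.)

Decompose pair/2: tree(s(Y),tree(3,one)) =?= tree(W,Y),  s(pair(true,3)) =?= s(pair(3,3)).
Decompose tree/2: s(Y) =?= W,  tree(3,one) =?= Y.
Bind W := s(Y); no other remaining equation mentions W.
Bind Y := tree(3,one); no other remaining equation mentions Y. Substituting into the earlier binding gives W := s(tree(3,one)).
Decompose s/1: pair(true,3) =?= pair(3,3).
Decompose pair/2: true =?= 3,  3 =?= 3.
Clash: constants true and 3 differ; no unifier exists.

FAIL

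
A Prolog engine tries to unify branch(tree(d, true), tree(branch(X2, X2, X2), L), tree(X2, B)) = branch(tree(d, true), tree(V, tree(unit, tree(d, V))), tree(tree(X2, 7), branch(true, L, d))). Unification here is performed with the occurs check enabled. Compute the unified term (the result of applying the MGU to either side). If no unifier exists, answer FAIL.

FAIL

Decompose branch/3: tree(d, true) = tree(d, true),  tree(branch(X2, X2, X2), L) = tree(V, tree(unit, tree(d, V))),  tree(X2, B) = tree(tree(X2, 7), branch(true, L, d)).
Delete trivial equation tree(d, true) = tree(d, true).
Decompose tree/2: branch(X2, X2, X2) = V,  L = tree(unit, tree(d, V)).
Bind V := branch(X2, X2, X2); substituting into the one remaining equation that mentions V gives: L = tree(unit, tree(d, branch(X2, X2, X2))).
Bind L := tree(unit, tree(d, branch(X2, X2, X2))); substituting into the remaining equation gives: tree(X2, B) = tree(tree(X2, 7), branch(true, tree(unit, tree(d, branch(X2, X2, X2))), d)).
Decompose tree/2: X2 = tree(X2, 7),  B = branch(true, tree(unit, tree(d, branch(X2, X2, X2))), d).
Occurs check fails: X2 occurs in tree(X2, 7); the equation X2 = tree(X2, 7) has no finite solution.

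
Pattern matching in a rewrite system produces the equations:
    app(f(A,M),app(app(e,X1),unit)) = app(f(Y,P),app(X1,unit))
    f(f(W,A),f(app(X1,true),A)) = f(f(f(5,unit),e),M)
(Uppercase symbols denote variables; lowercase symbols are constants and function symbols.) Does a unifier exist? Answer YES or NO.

NO

Decompose app/2: f(A,M) = f(Y,P),  app(app(e,X1),unit) = app(X1,unit).
Decompose f/2: A = Y,  M = P.
Bind A := Y; substituting into the one remaining equation that mentions A gives: f(f(W,Y),f(app(X1,true),Y)) = f(f(f(5,unit),e),M).
Bind M := P; substituting into the one remaining equation that mentions M gives: f(f(W,Y),f(app(X1,true),Y)) = f(f(f(5,unit),e),P).
Decompose app/2: app(e,X1) = X1,  unit = unit.
Occurs check fails: X1 occurs in app(e,X1); the equation X1 = app(e,X1) has no finite solution.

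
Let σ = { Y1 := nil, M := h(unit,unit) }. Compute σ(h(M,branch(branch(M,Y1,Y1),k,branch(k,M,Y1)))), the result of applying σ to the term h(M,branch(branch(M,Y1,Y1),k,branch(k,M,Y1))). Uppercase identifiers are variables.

h(h(unit,unit),branch(branch(h(unit,unit),nil,nil),k,branch(k,h(unit,unit),nil)))

Replace each occurrence of Y1 with nil.
Replace each occurrence of M with h(unit,unit).
Result: h(h(unit,unit),branch(branch(h(unit,unit),nil,nil),k,branch(k,h(unit,unit),nil))).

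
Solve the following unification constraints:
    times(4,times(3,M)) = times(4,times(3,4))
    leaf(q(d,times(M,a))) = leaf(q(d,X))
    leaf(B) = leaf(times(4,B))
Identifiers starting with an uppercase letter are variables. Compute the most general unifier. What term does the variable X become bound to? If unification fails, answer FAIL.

Decompose times/2: 4 = 4,  times(3,M) = times(3,4).
Delete trivial equation 4 = 4.
Decompose times/2: 3 = 3,  M = 4.
Delete trivial equation 3 = 3.
Bind M := 4; substituting into the one remaining equation that mentions M gives: leaf(q(d,times(4,a))) = leaf(q(d,X)).
Decompose leaf/1: q(d,times(4,a)) = q(d,X).
Decompose q/2: d = d,  times(4,a) = X.
Delete trivial equation d = d.
Bind X := times(4,a); no other remaining equation mentions X.
Decompose leaf/1: B = times(4,B).
Occurs check fails: B occurs in times(4,B); the equation B = times(4,B) has no finite solution.

FAIL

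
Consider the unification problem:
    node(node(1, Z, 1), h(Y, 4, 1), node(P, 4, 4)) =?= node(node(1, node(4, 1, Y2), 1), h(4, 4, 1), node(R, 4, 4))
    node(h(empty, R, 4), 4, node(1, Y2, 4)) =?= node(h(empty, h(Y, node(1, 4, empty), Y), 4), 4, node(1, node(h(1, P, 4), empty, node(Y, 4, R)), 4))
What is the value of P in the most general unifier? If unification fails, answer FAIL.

Decompose node/3: node(1, Z, 1) =?= node(1, node(4, 1, Y2), 1),  h(Y, 4, 1) =?= h(4, 4, 1),  node(P, 4, 4) =?= node(R, 4, 4).
Decompose node/3: 1 =?= 1,  Z =?= node(4, 1, Y2),  1 =?= 1.
Delete trivial equation 1 =?= 1.
Bind Z := node(4, 1, Y2); no other remaining equation mentions Z.
Delete trivial equation 1 =?= 1.
Decompose h/3: Y =?= 4,  4 =?= 4,  1 =?= 1.
Bind Y := 4; substituting into the one remaining equation that mentions Y gives: node(h(empty, R, 4), 4, node(1, Y2, 4)) =?= node(h(empty, h(4, node(1, 4, empty), 4), 4), 4, node(1, node(h(1, P, 4), empty, node(4, 4, R)), 4)).
Delete trivial equation 4 =?= 4.
Delete trivial equation 1 =?= 1.
Decompose node/3: P =?= R,  4 =?= 4,  4 =?= 4.
Bind P := R; substituting into the one remaining equation that mentions P gives: node(h(empty, R, 4), 4, node(1, Y2, 4)) =?= node(h(empty, h(4, node(1, 4, empty), 4), 4), 4, node(1, node(h(1, R, 4), empty, node(4, 4, R)), 4)).
Delete trivial equation 4 =?= 4.
Delete trivial equation 4 =?= 4.
Decompose node/3: h(empty, R, 4) =?= h(empty, h(4, node(1, 4, empty), 4), 4),  4 =?= 4,  node(1, Y2, 4) =?= node(1, node(h(1, R, 4), empty, node(4, 4, R)), 4).
Decompose h/3: empty =?= empty,  R =?= h(4, node(1, 4, empty), 4),  4 =?= 4.
Delete trivial equation empty =?= empty.
Bind R := h(4, node(1, 4, empty), 4); substituting into the one remaining equation that mentions R gives: node(1, Y2, 4) =?= node(1, node(h(1, h(4, node(1, 4, empty), 4), 4), empty, node(4, 4, h(4, node(1, 4, empty), 4))), 4). Substituting into the earlier binding gives P := h(4, node(1, 4, empty), 4).
Delete trivial equation 4 =?= 4.
Delete trivial equation 4 =?= 4.
Decompose node/3: 1 =?= 1,  Y2 =?= node(h(1, h(4, node(1, 4, empty), 4), 4), empty, node(4, 4, h(4, node(1, 4, empty), 4))),  4 =?= 4.
Delete trivial equation 1 =?= 1.
Bind Y2 := node(h(1, h(4, node(1, 4, empty), 4), 4), empty, node(4, 4, h(4, node(1, 4, empty), 4))); no other remaining equation mentions Y2. Substituting into the earlier binding gives Z := node(4, 1, node(h(1, h(4, node(1, 4, empty), 4), 4), empty, node(4, 4, h(4, node(1, 4, empty), 4)))).
Delete trivial equation 4 =?= 4.
MGU = { Z -> node(4, 1, node(h(1, h(4, node(1, 4, empty), 4), 4), empty, node(4, 4, h(4, node(1, 4, empty), 4)))), Y -> 4, P -> h(4, node(1, 4, empty), 4), R -> h(4, node(1, 4, empty), 4), Y2 -> node(h(1, h(4, node(1, 4, empty), 4), 4), empty, node(4, 4, h(4, node(1, 4, empty), 4))) }, so P -> h(4, node(1, 4, empty), 4).

h(4, node(1, 4, empty), 4)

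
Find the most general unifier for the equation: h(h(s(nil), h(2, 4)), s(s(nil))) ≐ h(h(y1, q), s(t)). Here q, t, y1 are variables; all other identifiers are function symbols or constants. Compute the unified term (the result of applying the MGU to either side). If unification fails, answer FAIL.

h(h(s(nil), h(2, 4)), s(s(nil)))

Decompose h/2: h(s(nil), h(2, 4)) ≐ h(y1, q),  s(s(nil)) ≐ s(t).
Decompose h/2: s(nil) ≐ y1,  h(2, 4) ≐ q.
Bind y1 := s(nil); no other remaining equation mentions y1.
Bind q := h(2, 4); no other remaining equation mentions q.
Decompose s/1: s(nil) ≐ t.
Bind t := s(nil).
Applying the MGU to either side gives h(h(s(nil), h(2, 4)), s(s(nil))).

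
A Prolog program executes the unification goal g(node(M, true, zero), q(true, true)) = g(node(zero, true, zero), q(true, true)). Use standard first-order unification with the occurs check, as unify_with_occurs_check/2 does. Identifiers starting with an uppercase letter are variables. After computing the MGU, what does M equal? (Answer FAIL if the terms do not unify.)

zero

Decompose g/2: node(M, true, zero) = node(zero, true, zero),  q(true, true) = q(true, true).
Decompose node/3: M = zero,  true = true,  zero = zero.
Bind M := zero; no other remaining equation mentions M.
Delete trivial equation true = true.
Delete trivial equation zero = zero.
Delete trivial equation q(true, true) = q(true, true).
MGU = { M ↦ zero }, so M ↦ zero.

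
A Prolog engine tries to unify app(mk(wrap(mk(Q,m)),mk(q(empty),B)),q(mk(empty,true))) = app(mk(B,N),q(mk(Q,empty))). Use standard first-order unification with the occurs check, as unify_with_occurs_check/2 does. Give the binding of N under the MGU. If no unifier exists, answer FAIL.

FAIL

Decompose app/2: mk(wrap(mk(Q,m)),mk(q(empty),B)) = mk(B,N),  q(mk(empty,true)) = q(mk(Q,empty)).
Decompose mk/2: wrap(mk(Q,m)) = B,  mk(q(empty),B) = N.
Bind B := wrap(mk(Q,m)); substituting into the one remaining equation that mentions B gives: mk(q(empty),wrap(mk(Q,m))) = N.
Bind N := mk(q(empty),wrap(mk(Q,m))); no other remaining equation mentions N.
Decompose q/1: mk(empty,true) = mk(Q,empty).
Decompose mk/2: empty = Q,  true = empty.
Bind Q := empty; no other remaining equation mentions Q. Substituting into the earlier bindings gives B := wrap(mk(empty,m)), N := mk(q(empty),wrap(mk(empty,m))).
Clash: constants true and empty differ; no unifier exists.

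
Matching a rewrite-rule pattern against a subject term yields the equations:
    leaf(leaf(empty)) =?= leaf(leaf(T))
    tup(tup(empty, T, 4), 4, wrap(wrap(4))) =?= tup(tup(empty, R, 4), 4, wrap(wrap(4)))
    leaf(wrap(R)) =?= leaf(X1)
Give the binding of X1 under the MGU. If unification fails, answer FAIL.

wrap(empty)

Decompose leaf/1: leaf(empty) =?= leaf(T).
Decompose leaf/1: empty =?= T.
Bind T := empty; substituting into the one remaining equation that mentions T gives: tup(tup(empty, empty, 4), 4, wrap(wrap(4))) =?= tup(tup(empty, R, 4), 4, wrap(wrap(4))).
Decompose tup/3: tup(empty, empty, 4) =?= tup(empty, R, 4),  4 =?= 4,  wrap(wrap(4)) =?= wrap(wrap(4)).
Decompose tup/3: empty =?= empty,  empty =?= R,  4 =?= 4.
Delete trivial equation empty =?= empty.
Bind R := empty; substituting into the one remaining equation that mentions R gives: leaf(wrap(empty)) =?= leaf(X1).
Delete trivial equation 4 =?= 4.
Delete trivial equation 4 =?= 4.
Delete trivial equation wrap(wrap(4)) =?= wrap(wrap(4)).
Decompose leaf/1: wrap(empty) =?= X1.
Bind X1 := wrap(empty).
MGU = { T -> empty, R -> empty, X1 -> wrap(empty) }, so X1 -> wrap(empty).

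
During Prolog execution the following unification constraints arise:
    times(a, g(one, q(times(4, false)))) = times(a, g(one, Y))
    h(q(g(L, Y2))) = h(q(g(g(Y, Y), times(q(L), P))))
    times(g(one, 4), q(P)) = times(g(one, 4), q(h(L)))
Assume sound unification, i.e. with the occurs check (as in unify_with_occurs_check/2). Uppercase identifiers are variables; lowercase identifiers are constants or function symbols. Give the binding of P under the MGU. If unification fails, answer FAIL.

Decompose times/2: a = a,  g(one, q(times(4, false))) = g(one, Y).
Delete trivial equation a = a.
Decompose g/2: one = one,  q(times(4, false)) = Y.
Delete trivial equation one = one.
Bind Y := q(times(4, false)); substituting into the one remaining equation that mentions Y gives: h(q(g(L, Y2))) = h(q(g(g(q(times(4, false)), q(times(4, false))), times(q(L), P)))).
Decompose h/1: q(g(L, Y2)) = q(g(g(q(times(4, false)), q(times(4, false))), times(q(L), P))).
Decompose q/1: g(L, Y2) = g(g(q(times(4, false)), q(times(4, false))), times(q(L), P)).
Decompose g/2: L = g(q(times(4, false)), q(times(4, false))),  Y2 = times(q(L), P).
Bind L := g(q(times(4, false)), q(times(4, false))); substituting into the remaining equations gives: Y2 = times(q(g(q(times(4, false)), q(times(4, false)))), P),  times(g(one, 4), q(P)) = times(g(one, 4), q(h(g(q(times(4, false)), q(times(4, false)))))).
Bind Y2 := times(q(g(q(times(4, false)), q(times(4, false)))), P); no other remaining equation mentions Y2.
Decompose times/2: g(one, 4) = g(one, 4),  q(P) = q(h(g(q(times(4, false)), q(times(4, false))))).
Delete trivial equation g(one, 4) = g(one, 4).
Decompose q/1: P = h(g(q(times(4, false)), q(times(4, false)))).
Bind P := h(g(q(times(4, false)), q(times(4, false)))). Substituting into the earlier binding gives Y2 := times(q(g(q(times(4, false)), q(times(4, false)))), h(g(q(times(4, false)), q(times(4, false))))).
MGU = { Y -> q(times(4, false)), L -> g(q(times(4, false)), q(times(4, false))), Y2 -> times(q(g(q(times(4, false)), q(times(4, false)))), h(g(q(times(4, false)), q(times(4, false))))), P -> h(g(q(times(4, false)), q(times(4, false)))) }, so P -> h(g(q(times(4, false)), q(times(4, false)))).

h(g(q(times(4, false)), q(times(4, false))))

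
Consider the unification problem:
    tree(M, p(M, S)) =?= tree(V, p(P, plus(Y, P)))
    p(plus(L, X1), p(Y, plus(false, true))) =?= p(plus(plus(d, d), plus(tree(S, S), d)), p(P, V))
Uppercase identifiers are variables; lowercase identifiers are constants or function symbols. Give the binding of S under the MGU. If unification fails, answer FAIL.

plus(plus(false, true), plus(false, true))

Decompose tree/2: M =?= V,  p(M, S) =?= p(P, plus(Y, P)).
Bind M := V; substituting into the one remaining equation that mentions M gives: p(V, S) =?= p(P, plus(Y, P)).
Decompose p/2: V =?= P,  S =?= plus(Y, P).
Bind V := P; substituting into the one remaining equation that mentions V gives: p(plus(L, X1), p(Y, plus(false, true))) =?= p(plus(plus(d, d), plus(tree(S, S), d)), p(P, P)). Substituting into the earlier binding gives M := P.
Bind S := plus(Y, P); substituting into the remaining equation gives: p(plus(L, X1), p(Y, plus(false, true))) =?= p(plus(plus(d, d), plus(tree(plus(Y, P), plus(Y, P)), d)), p(P, P)).
Decompose p/2: plus(L, X1) =?= plus(plus(d, d), plus(tree(plus(Y, P), plus(Y, P)), d)),  p(Y, plus(false, true)) =?= p(P, P).
Decompose plus/2: L =?= plus(d, d),  X1 =?= plus(tree(plus(Y, P), plus(Y, P)), d).
Bind L := plus(d, d); no other remaining equation mentions L.
Bind X1 := plus(tree(plus(Y, P), plus(Y, P)), d); no other remaining equation mentions X1.
Decompose p/2: Y =?= P,  plus(false, true) =?= P.
Bind Y := P; no other remaining equation mentions Y. Substituting into the earlier bindings gives S := plus(P, P), X1 := plus(tree(plus(P, P), plus(P, P)), d).
Bind P := plus(false, true). Substituting into the earlier bindings gives M := plus(false, true), V := plus(false, true), S := plus(plus(false, true), plus(false, true)), X1 := plus(tree(plus(plus(false, true), plus(false, true)), plus(plus(false, true), plus(false, true))), d), Y := plus(false, true).
MGU = { M ↦ plus(false, true), V ↦ plus(false, true), S ↦ plus(plus(false, true), plus(false, true)), L ↦ plus(d, d), X1 ↦ plus(tree(plus(plus(false, true), plus(false, true)), plus(plus(false, true), plus(false, true))), d), Y ↦ plus(false, true), P ↦ plus(false, true) }, so S ↦ plus(plus(false, true), plus(false, true)).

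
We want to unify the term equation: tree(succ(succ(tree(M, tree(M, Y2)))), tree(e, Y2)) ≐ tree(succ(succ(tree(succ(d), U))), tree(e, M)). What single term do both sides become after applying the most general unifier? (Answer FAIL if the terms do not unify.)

tree(succ(succ(tree(succ(d), tree(succ(d), succ(d))))), tree(e, succ(d)))

Decompose tree/2: succ(succ(tree(M, tree(M, Y2)))) ≐ succ(succ(tree(succ(d), U))),  tree(e, Y2) ≐ tree(e, M).
Decompose succ/1: succ(tree(M, tree(M, Y2))) ≐ succ(tree(succ(d), U)).
Decompose succ/1: tree(M, tree(M, Y2)) ≐ tree(succ(d), U).
Decompose tree/2: M ≐ succ(d),  tree(M, Y2) ≐ U.
Bind M := succ(d); substituting into the remaining equations gives: tree(succ(d), Y2) ≐ U,  tree(e, Y2) ≐ tree(e, succ(d)).
Bind U := tree(succ(d), Y2); no other remaining equation mentions U.
Decompose tree/2: e ≐ e,  Y2 ≐ succ(d).
Delete trivial equation e ≐ e.
Bind Y2 := succ(d). Substituting into the earlier binding gives U := tree(succ(d), succ(d)).
Applying the MGU to either side gives tree(succ(succ(tree(succ(d), tree(succ(d), succ(d))))), tree(e, succ(d))).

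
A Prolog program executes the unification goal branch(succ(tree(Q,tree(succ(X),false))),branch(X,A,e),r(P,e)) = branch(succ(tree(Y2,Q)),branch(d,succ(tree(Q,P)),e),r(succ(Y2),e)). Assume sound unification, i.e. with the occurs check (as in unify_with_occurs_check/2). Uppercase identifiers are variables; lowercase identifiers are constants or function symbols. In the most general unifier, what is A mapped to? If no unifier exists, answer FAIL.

Decompose branch/3: succ(tree(Q,tree(succ(X),false))) = succ(tree(Y2,Q)),  branch(X,A,e) = branch(d,succ(tree(Q,P)),e),  r(P,e) = r(succ(Y2),e).
Decompose succ/1: tree(Q,tree(succ(X),false)) = tree(Y2,Q).
Decompose tree/2: Q = Y2,  tree(succ(X),false) = Q.
Bind Q := Y2; substituting into the 2 remaining equations that mention Q gives: tree(succ(X),false) = Y2,  branch(X,A,e) = branch(d,succ(tree(Y2,P)),e).
Bind Y2 := tree(succ(X),false); substituting into the remaining equations gives: branch(X,A,e) = branch(d,succ(tree(tree(succ(X),false),P)),e),  r(P,e) = r(succ(tree(succ(X),false)),e). Substituting into the earlier binding gives Q := tree(succ(X),false).
Decompose branch/3: X = d,  A = succ(tree(tree(succ(X),false),P)),  e = e.
Bind X := d; substituting into the 2 remaining equations that mention X gives: A = succ(tree(tree(succ(d),false),P)),  r(P,e) = r(succ(tree(succ(d),false)),e). Substituting into the earlier bindings gives Q := tree(succ(d),false), Y2 := tree(succ(d),false).
Bind A := succ(tree(tree(succ(d),false),P)); no other remaining equation mentions A.
Delete trivial equation e = e.
Decompose r/2: P = succ(tree(succ(d),false)),  e = e.
Bind P := succ(tree(succ(d),false)); no other remaining equation mentions P. Substituting into the earlier binding gives A := succ(tree(tree(succ(d),false),succ(tree(succ(d),false)))).
Delete trivial equation e = e.
MGU = { Q = tree(succ(d),false), Y2 = tree(succ(d),false), X = d, A = succ(tree(tree(succ(d),false),succ(tree(succ(d),false)))), P = succ(tree(succ(d),false)) }, so A = succ(tree(tree(succ(d),false),succ(tree(succ(d),false)))).

succ(tree(tree(succ(d),false),succ(tree(succ(d),false))))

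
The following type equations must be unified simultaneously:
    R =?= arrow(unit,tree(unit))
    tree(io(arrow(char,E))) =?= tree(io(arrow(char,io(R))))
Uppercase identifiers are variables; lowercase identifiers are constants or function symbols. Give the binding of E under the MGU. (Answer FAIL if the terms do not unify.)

io(arrow(unit,tree(unit)))

Bind R := arrow(unit,tree(unit)); substituting into the remaining equation gives: tree(io(arrow(char,E))) =?= tree(io(arrow(char,io(arrow(unit,tree(unit)))))).
Decompose tree/1: io(arrow(char,E)) =?= io(arrow(char,io(arrow(unit,tree(unit))))).
Decompose io/1: arrow(char,E) =?= arrow(char,io(arrow(unit,tree(unit)))).
Decompose arrow/2: char =?= char,  E =?= io(arrow(unit,tree(unit))).
Delete trivial equation char =?= char.
Bind E := io(arrow(unit,tree(unit))).
MGU = { R ↦ arrow(unit,tree(unit)), E ↦ io(arrow(unit,tree(unit))) }, so E ↦ io(arrow(unit,tree(unit))).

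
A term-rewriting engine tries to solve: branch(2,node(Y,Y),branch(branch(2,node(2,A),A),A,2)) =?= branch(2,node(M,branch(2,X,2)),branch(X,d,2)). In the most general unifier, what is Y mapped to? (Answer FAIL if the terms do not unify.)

Decompose branch/3: 2 =?= 2,  node(Y,Y) =?= node(M,branch(2,X,2)),  branch(branch(2,node(2,A),A),A,2) =?= branch(X,d,2).
Delete trivial equation 2 =?= 2.
Decompose node/2: Y =?= M,  Y =?= branch(2,X,2).
Bind Y := M; substituting into the one remaining equation that mentions Y gives: M =?= branch(2,X,2).
Bind M := branch(2,X,2); no other remaining equation mentions M. Substituting into the earlier binding gives Y := branch(2,X,2).
Decompose branch/3: branch(2,node(2,A),A) =?= X,  A =?= d,  2 =?= 2.
Bind X := branch(2,node(2,A),A); no other remaining equation mentions X. Substituting into the earlier bindings gives Y := branch(2,branch(2,node(2,A),A),2), M := branch(2,branch(2,node(2,A),A),2).
Bind A := d; no other remaining equation mentions A. Substituting into the earlier bindings gives Y := branch(2,branch(2,node(2,d),d),2), M := branch(2,branch(2,node(2,d),d),2), X := branch(2,node(2,d),d).
Delete trivial equation 2 =?= 2.
MGU = { Y := branch(2,branch(2,node(2,d),d),2), M := branch(2,branch(2,node(2,d),d),2), X := branch(2,node(2,d),d), A := d }, so Y := branch(2,branch(2,node(2,d),d),2).

branch(2,branch(2,node(2,d),d),2)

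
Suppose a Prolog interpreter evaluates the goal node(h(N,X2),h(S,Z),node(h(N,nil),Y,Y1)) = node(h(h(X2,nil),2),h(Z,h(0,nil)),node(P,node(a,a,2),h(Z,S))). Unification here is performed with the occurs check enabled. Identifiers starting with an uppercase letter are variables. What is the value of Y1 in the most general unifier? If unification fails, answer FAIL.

Decompose node/3: h(N,X2) = h(h(X2,nil),2),  h(S,Z) = h(Z,h(0,nil)),  node(h(N,nil),Y,Y1) = node(P,node(a,a,2),h(Z,S)).
Decompose h/2: N = h(X2,nil),  X2 = 2.
Bind N := h(X2,nil); substituting into the one remaining equation that mentions N gives: node(h(h(X2,nil),nil),Y,Y1) = node(P,node(a,a,2),h(Z,S)).
Bind X2 := 2; substituting into the one remaining equation that mentions X2 gives: node(h(h(2,nil),nil),Y,Y1) = node(P,node(a,a,2),h(Z,S)). Substituting into the earlier binding gives N := h(2,nil).
Decompose h/2: S = Z,  Z = h(0,nil).
Bind S := Z; substituting into the one remaining equation that mentions S gives: node(h(h(2,nil),nil),Y,Y1) = node(P,node(a,a,2),h(Z,Z)).
Bind Z := h(0,nil); substituting into the remaining equation gives: node(h(h(2,nil),nil),Y,Y1) = node(P,node(a,a,2),h(h(0,nil),h(0,nil))). Substituting into the earlier binding gives S := h(0,nil).
Decompose node/3: h(h(2,nil),nil) = P,  Y = node(a,a,2),  Y1 = h(h(0,nil),h(0,nil)).
Bind P := h(h(2,nil),nil); no other remaining equation mentions P.
Bind Y := node(a,a,2); no other remaining equation mentions Y.
Bind Y1 := h(h(0,nil),h(0,nil)).
MGU = { N ↦ h(2,nil), X2 ↦ 2, S ↦ h(0,nil), Z ↦ h(0,nil), P ↦ h(h(2,nil),nil), Y ↦ node(a,a,2), Y1 ↦ h(h(0,nil),h(0,nil)) }, so Y1 ↦ h(h(0,nil),h(0,nil)).

h(h(0,nil),h(0,nil))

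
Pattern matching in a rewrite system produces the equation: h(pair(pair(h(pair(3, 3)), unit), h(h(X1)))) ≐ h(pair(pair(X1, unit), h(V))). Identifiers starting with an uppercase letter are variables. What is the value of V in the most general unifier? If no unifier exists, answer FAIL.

h(h(pair(3, 3)))

Decompose h/1: pair(pair(h(pair(3, 3)), unit), h(h(X1))) ≐ pair(pair(X1, unit), h(V)).
Decompose pair/2: pair(h(pair(3, 3)), unit) ≐ pair(X1, unit),  h(h(X1)) ≐ h(V).
Decompose pair/2: h(pair(3, 3)) ≐ X1,  unit ≐ unit.
Bind X1 := h(pair(3, 3)); substituting into the one remaining equation that mentions X1 gives: h(h(h(pair(3, 3)))) ≐ h(V).
Delete trivial equation unit ≐ unit.
Decompose h/1: h(h(pair(3, 3))) ≐ V.
Bind V := h(h(pair(3, 3))).
MGU = { X1 -> h(pair(3, 3)), V -> h(h(pair(3, 3))) }, so V -> h(h(pair(3, 3))).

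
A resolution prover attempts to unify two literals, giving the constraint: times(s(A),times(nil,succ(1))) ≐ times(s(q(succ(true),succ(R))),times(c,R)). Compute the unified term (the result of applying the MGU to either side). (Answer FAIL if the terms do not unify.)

Decompose times/2: s(A) ≐ s(q(succ(true),succ(R))),  times(nil,succ(1)) ≐ times(c,R).
Decompose s/1: A ≐ q(succ(true),succ(R)).
Bind A := q(succ(true),succ(R)); no other remaining equation mentions A.
Decompose times/2: nil ≐ c,  succ(1) ≐ R.
Clash: constants nil and c differ; no unifier exists.

FAIL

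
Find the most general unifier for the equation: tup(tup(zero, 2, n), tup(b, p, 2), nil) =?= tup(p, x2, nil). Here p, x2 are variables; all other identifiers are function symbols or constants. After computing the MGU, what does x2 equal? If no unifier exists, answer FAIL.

Decompose tup/3: tup(zero, 2, n) =?= p,  tup(b, p, 2) =?= x2,  nil =?= nil.
Bind p := tup(zero, 2, n); substituting into the one remaining equation that mentions p gives: tup(b, tup(zero, 2, n), 2) =?= x2.
Bind x2 := tup(b, tup(zero, 2, n), 2); no other remaining equation mentions x2.
Delete trivial equation nil =?= nil.
MGU = { p -> tup(zero, 2, n), x2 -> tup(b, tup(zero, 2, n), 2) }, so x2 -> tup(b, tup(zero, 2, n), 2).

tup(b, tup(zero, 2, n), 2)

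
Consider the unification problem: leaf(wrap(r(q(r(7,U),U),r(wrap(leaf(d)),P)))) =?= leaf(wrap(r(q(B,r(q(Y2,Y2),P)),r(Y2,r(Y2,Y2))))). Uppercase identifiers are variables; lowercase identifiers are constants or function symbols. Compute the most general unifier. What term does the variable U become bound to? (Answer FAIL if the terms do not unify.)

r(q(wrap(leaf(d)),wrap(leaf(d))),r(wrap(leaf(d)),wrap(leaf(d))))

Decompose leaf/1: wrap(r(q(r(7,U),U),r(wrap(leaf(d)),P))) =?= wrap(r(q(B,r(q(Y2,Y2),P)),r(Y2,r(Y2,Y2)))).
Decompose wrap/1: r(q(r(7,U),U),r(wrap(leaf(d)),P)) =?= r(q(B,r(q(Y2,Y2),P)),r(Y2,r(Y2,Y2))).
Decompose r/2: q(r(7,U),U) =?= q(B,r(q(Y2,Y2),P)),  r(wrap(leaf(d)),P) =?= r(Y2,r(Y2,Y2)).
Decompose q/2: r(7,U) =?= B,  U =?= r(q(Y2,Y2),P).
Bind B := r(7,U); no other remaining equation mentions B.
Bind U := r(q(Y2,Y2),P); no other remaining equation mentions U. Substituting into the earlier binding gives B := r(7,r(q(Y2,Y2),P)).
Decompose r/2: wrap(leaf(d)) =?= Y2,  P =?= r(Y2,Y2).
Bind Y2 := wrap(leaf(d)); substituting into the remaining equation gives: P =?= r(wrap(leaf(d)),wrap(leaf(d))). Substituting into the earlier bindings gives B := r(7,r(q(wrap(leaf(d)),wrap(leaf(d))),P)), U := r(q(wrap(leaf(d)),wrap(leaf(d))),P).
Bind P := r(wrap(leaf(d)),wrap(leaf(d))). Substituting into the earlier bindings gives B := r(7,r(q(wrap(leaf(d)),wrap(leaf(d))),r(wrap(leaf(d)),wrap(leaf(d))))), U := r(q(wrap(leaf(d)),wrap(leaf(d))),r(wrap(leaf(d)),wrap(leaf(d)))).
MGU = { B ↦ r(7,r(q(wrap(leaf(d)),wrap(leaf(d))),r(wrap(leaf(d)),wrap(leaf(d))))), U ↦ r(q(wrap(leaf(d)),wrap(leaf(d))),r(wrap(leaf(d)),wrap(leaf(d)))), Y2 ↦ wrap(leaf(d)), P ↦ r(wrap(leaf(d)),wrap(leaf(d))) }, so U ↦ r(q(wrap(leaf(d)),wrap(leaf(d))),r(wrap(leaf(d)),wrap(leaf(d)))).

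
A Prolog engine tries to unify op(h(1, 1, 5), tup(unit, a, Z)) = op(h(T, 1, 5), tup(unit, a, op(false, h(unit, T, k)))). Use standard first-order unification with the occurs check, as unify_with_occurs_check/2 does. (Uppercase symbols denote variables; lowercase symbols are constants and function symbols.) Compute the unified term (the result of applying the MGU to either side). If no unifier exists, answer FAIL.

op(h(1, 1, 5), tup(unit, a, op(false, h(unit, 1, k))))

Decompose op/2: h(1, 1, 5) = h(T, 1, 5),  tup(unit, a, Z) = tup(unit, a, op(false, h(unit, T, k))).
Decompose h/3: 1 = T,  1 = 1,  5 = 5.
Bind T := 1; substituting into the one remaining equation that mentions T gives: tup(unit, a, Z) = tup(unit, a, op(false, h(unit, 1, k))).
Delete trivial equation 1 = 1.
Delete trivial equation 5 = 5.
Decompose tup/3: unit = unit,  a = a,  Z = op(false, h(unit, 1, k)).
Delete trivial equation unit = unit.
Delete trivial equation a = a.
Bind Z := op(false, h(unit, 1, k)).
Applying the MGU to either side gives op(h(1, 1, 5), tup(unit, a, op(false, h(unit, 1, k)))).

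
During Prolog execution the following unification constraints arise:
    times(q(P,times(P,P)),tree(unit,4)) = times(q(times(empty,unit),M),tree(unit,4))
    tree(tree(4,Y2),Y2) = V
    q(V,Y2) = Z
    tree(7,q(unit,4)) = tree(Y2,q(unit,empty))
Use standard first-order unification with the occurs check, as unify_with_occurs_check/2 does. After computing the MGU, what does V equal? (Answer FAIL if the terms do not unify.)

Decompose times/2: q(P,times(P,P)) = q(times(empty,unit),M),  tree(unit,4) = tree(unit,4).
Decompose q/2: P = times(empty,unit),  times(P,P) = M.
Bind P := times(empty,unit); substituting into the one remaining equation that mentions P gives: times(times(empty,unit),times(empty,unit)) = M.
Bind M := times(times(empty,unit),times(empty,unit)); no other remaining equation mentions M.
Delete trivial equation tree(unit,4) = tree(unit,4).
Bind V := tree(tree(4,Y2),Y2); substituting into the one remaining equation that mentions V gives: q(tree(tree(4,Y2),Y2),Y2) = Z.
Bind Z := q(tree(tree(4,Y2),Y2),Y2); no other remaining equation mentions Z.
Decompose tree/2: 7 = Y2,  q(unit,4) = q(unit,empty).
Bind Y2 := 7; no other remaining equation mentions Y2. Substituting into the earlier bindings gives V := tree(tree(4,7),7), Z := q(tree(tree(4,7),7),7).
Decompose q/2: unit = unit,  4 = empty.
Delete trivial equation unit = unit.
Clash: constants 4 and empty differ; no unifier exists.

FAIL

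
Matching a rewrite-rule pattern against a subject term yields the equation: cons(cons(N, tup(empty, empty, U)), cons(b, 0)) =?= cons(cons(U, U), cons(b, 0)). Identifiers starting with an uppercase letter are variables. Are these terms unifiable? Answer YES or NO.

Decompose cons/2: cons(N, tup(empty, empty, U)) =?= cons(U, U),  cons(b, 0) =?= cons(b, 0).
Decompose cons/2: N =?= U,  tup(empty, empty, U) =?= U.
Bind N := U; no other remaining equation mentions N.
Occurs check fails: U occurs in tup(empty, empty, U); the equation U =?= tup(empty, empty, U) has no finite solution.

NO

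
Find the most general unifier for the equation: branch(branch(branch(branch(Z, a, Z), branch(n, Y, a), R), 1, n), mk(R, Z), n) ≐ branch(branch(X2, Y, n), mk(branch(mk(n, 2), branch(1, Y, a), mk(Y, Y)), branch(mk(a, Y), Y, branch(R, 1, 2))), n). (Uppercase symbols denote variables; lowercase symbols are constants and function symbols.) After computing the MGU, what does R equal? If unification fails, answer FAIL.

branch(mk(n, 2), branch(1, 1, a), mk(1, 1))

Decompose branch/3: branch(branch(branch(Z, a, Z), branch(n, Y, a), R), 1, n) ≐ branch(X2, Y, n),  mk(R, Z) ≐ mk(branch(mk(n, 2), branch(1, Y, a), mk(Y, Y)), branch(mk(a, Y), Y, branch(R, 1, 2))),  n ≐ n.
Decompose branch/3: branch(branch(Z, a, Z), branch(n, Y, a), R) ≐ X2,  1 ≐ Y,  n ≐ n.
Bind X2 := branch(branch(Z, a, Z), branch(n, Y, a), R); no other remaining equation mentions X2.
Bind Y := 1; substituting into the one remaining equation that mentions Y gives: mk(R, Z) ≐ mk(branch(mk(n, 2), branch(1, 1, a), mk(1, 1)), branch(mk(a, 1), 1, branch(R, 1, 2))). Substituting into the earlier binding gives X2 := branch(branch(Z, a, Z), branch(n, 1, a), R).
Delete trivial equation n ≐ n.
Decompose mk/2: R ≐ branch(mk(n, 2), branch(1, 1, a), mk(1, 1)),  Z ≐ branch(mk(a, 1), 1, branch(R, 1, 2)).
Bind R := branch(mk(n, 2), branch(1, 1, a), mk(1, 1)); substituting into the one remaining equation that mentions R gives: Z ≐ branch(mk(a, 1), 1, branch(branch(mk(n, 2), branch(1, 1, a), mk(1, 1)), 1, 2)). Substituting into the earlier binding gives X2 := branch(branch(Z, a, Z), branch(n, 1, a), branch(mk(n, 2), branch(1, 1, a), mk(1, 1))).
Bind Z := branch(mk(a, 1), 1, branch(branch(mk(n, 2), branch(1, 1, a), mk(1, 1)), 1, 2)); no other remaining equation mentions Z. Substituting into the earlier binding gives X2 := branch(branch(branch(mk(a, 1), 1, branch(branch(mk(n, 2), branch(1, 1, a), mk(1, 1)), 1, 2)), a, branch(mk(a, 1), 1, branch(branch(mk(n, 2), branch(1, 1, a), mk(1, 1)), 1, 2))), branch(n, 1, a), branch(mk(n, 2), branch(1, 1, a), mk(1, 1))).
Delete trivial equation n ≐ n.
MGU = { X2 ↦ branch(branch(branch(mk(a, 1), 1, branch(branch(mk(n, 2), branch(1, 1, a), mk(1, 1)), 1, 2)), a, branch(mk(a, 1), 1, branch(branch(mk(n, 2), branch(1, 1, a), mk(1, 1)), 1, 2))), branch(n, 1, a), branch(mk(n, 2), branch(1, 1, a), mk(1, 1))), Y ↦ 1, R ↦ branch(mk(n, 2), branch(1, 1, a), mk(1, 1)), Z ↦ branch(mk(a, 1), 1, branch(branch(mk(n, 2), branch(1, 1, a), mk(1, 1)), 1, 2)) }, so R ↦ branch(mk(n, 2), branch(1, 1, a), mk(1, 1)).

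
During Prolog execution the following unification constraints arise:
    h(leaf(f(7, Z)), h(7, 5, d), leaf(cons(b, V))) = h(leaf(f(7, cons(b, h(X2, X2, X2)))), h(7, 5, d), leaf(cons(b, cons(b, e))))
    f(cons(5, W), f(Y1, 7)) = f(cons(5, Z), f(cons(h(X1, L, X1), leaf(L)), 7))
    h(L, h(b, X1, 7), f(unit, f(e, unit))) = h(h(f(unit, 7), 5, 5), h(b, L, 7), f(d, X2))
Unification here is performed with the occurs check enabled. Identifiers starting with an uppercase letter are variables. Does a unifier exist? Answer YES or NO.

Decompose h/3: leaf(f(7, Z)) = leaf(f(7, cons(b, h(X2, X2, X2)))),  h(7, 5, d) = h(7, 5, d),  leaf(cons(b, V)) = leaf(cons(b, cons(b, e))).
Decompose leaf/1: f(7, Z) = f(7, cons(b, h(X2, X2, X2))).
Decompose f/2: 7 = 7,  Z = cons(b, h(X2, X2, X2)).
Delete trivial equation 7 = 7.
Bind Z := cons(b, h(X2, X2, X2)); substituting into the one remaining equation that mentions Z gives: f(cons(5, W), f(Y1, 7)) = f(cons(5, cons(b, h(X2, X2, X2))), f(cons(h(X1, L, X1), leaf(L)), 7)).
Delete trivial equation h(7, 5, d) = h(7, 5, d).
Decompose leaf/1: cons(b, V) = cons(b, cons(b, e)).
Decompose cons/2: b = b,  V = cons(b, e).
Delete trivial equation b = b.
Bind V := cons(b, e); no other remaining equation mentions V.
Decompose f/2: cons(5, W) = cons(5, cons(b, h(X2, X2, X2))),  f(Y1, 7) = f(cons(h(X1, L, X1), leaf(L)), 7).
Decompose cons/2: 5 = 5,  W = cons(b, h(X2, X2, X2)).
Delete trivial equation 5 = 5.
Bind W := cons(b, h(X2, X2, X2)); no other remaining equation mentions W.
Decompose f/2: Y1 = cons(h(X1, L, X1), leaf(L)),  7 = 7.
Bind Y1 := cons(h(X1, L, X1), leaf(L)); no other remaining equation mentions Y1.
Delete trivial equation 7 = 7.
Decompose h/3: L = h(f(unit, 7), 5, 5),  h(b, X1, 7) = h(b, L, 7),  f(unit, f(e, unit)) = f(d, X2).
Bind L := h(f(unit, 7), 5, 5); substituting into the one remaining equation that mentions L gives: h(b, X1, 7) = h(b, h(f(unit, 7), 5, 5), 7). Substituting into the earlier binding gives Y1 := cons(h(X1, h(f(unit, 7), 5, 5), X1), leaf(h(f(unit, 7), 5, 5))).
Decompose h/3: b = b,  X1 = h(f(unit, 7), 5, 5),  7 = 7.
Delete trivial equation b = b.
Bind X1 := h(f(unit, 7), 5, 5); no other remaining equation mentions X1. Substituting into the earlier binding gives Y1 := cons(h(h(f(unit, 7), 5, 5), h(f(unit, 7), 5, 5), h(f(unit, 7), 5, 5)), leaf(h(f(unit, 7), 5, 5))).
Delete trivial equation 7 = 7.
Decompose f/2: unit = d,  f(e, unit) = X2.
Clash: constants unit and d differ; no unifier exists.

NO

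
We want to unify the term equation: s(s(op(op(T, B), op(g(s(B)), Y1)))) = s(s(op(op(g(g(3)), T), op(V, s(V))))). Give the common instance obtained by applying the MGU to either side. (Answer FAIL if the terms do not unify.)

s(s(op(op(g(g(3)), g(g(3))), op(g(s(g(g(3)))), s(g(s(g(g(3)))))))))

Decompose s/1: s(op(op(T, B), op(g(s(B)), Y1))) = s(op(op(g(g(3)), T), op(V, s(V)))).
Decompose s/1: op(op(T, B), op(g(s(B)), Y1)) = op(op(g(g(3)), T), op(V, s(V))).
Decompose op/2: op(T, B) = op(g(g(3)), T),  op(g(s(B)), Y1) = op(V, s(V)).
Decompose op/2: T = g(g(3)),  B = T.
Bind T := g(g(3)); substituting into the one remaining equation that mentions T gives: B = g(g(3)).
Bind B := g(g(3)); substituting into the remaining equation gives: op(g(s(g(g(3)))), Y1) = op(V, s(V)).
Decompose op/2: g(s(g(g(3)))) = V,  Y1 = s(V).
Bind V := g(s(g(g(3)))); substituting into the remaining equation gives: Y1 = s(g(s(g(g(3))))).
Bind Y1 := s(g(s(g(g(3))))).
Applying the MGU to either side gives s(s(op(op(g(g(3)), g(g(3))), op(g(s(g(g(3)))), s(g(s(g(g(3))))))))).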